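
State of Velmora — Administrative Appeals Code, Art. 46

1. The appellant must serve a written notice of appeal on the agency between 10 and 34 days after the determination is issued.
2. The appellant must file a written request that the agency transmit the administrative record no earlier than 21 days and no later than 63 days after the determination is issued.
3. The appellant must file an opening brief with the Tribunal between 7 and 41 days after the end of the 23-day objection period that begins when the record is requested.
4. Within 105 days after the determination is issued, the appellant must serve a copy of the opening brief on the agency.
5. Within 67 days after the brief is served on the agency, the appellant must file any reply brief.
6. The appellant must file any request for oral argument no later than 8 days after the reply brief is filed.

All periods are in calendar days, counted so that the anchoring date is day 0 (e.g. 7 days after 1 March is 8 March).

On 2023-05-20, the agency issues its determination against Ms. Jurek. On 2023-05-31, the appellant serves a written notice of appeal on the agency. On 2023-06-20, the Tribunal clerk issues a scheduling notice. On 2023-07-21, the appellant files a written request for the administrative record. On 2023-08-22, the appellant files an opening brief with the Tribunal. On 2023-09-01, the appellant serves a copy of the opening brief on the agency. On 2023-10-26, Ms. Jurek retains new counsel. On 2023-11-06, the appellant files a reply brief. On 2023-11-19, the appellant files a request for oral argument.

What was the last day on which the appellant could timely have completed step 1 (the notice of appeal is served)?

2023-06-23

Step 1 runs from 2023-05-20, when the determination is issued. The window is 10–34 days after 2023-05-20; it closes on 2023-06-23.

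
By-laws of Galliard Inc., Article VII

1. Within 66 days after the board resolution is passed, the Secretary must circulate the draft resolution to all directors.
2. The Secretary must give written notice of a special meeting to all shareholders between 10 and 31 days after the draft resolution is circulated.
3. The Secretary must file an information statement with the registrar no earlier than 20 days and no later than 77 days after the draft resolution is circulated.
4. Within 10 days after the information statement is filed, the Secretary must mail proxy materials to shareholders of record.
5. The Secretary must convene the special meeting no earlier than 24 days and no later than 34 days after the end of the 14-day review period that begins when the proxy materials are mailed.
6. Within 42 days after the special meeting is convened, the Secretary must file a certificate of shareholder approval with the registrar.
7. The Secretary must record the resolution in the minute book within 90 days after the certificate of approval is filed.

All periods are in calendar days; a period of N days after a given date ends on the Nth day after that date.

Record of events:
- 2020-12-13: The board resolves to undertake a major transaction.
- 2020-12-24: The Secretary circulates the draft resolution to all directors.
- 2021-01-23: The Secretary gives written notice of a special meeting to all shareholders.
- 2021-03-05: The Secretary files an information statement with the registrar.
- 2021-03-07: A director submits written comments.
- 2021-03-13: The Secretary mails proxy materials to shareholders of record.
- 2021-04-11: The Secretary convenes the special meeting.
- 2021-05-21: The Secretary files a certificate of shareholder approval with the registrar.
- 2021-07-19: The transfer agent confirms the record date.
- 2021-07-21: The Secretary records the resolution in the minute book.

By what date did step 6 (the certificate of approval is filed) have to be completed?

Step 6 runs from 2021-04-11, when the special meeting is convened. 42 days after 2021-04-11 is 2021-05-23.

2021-05-23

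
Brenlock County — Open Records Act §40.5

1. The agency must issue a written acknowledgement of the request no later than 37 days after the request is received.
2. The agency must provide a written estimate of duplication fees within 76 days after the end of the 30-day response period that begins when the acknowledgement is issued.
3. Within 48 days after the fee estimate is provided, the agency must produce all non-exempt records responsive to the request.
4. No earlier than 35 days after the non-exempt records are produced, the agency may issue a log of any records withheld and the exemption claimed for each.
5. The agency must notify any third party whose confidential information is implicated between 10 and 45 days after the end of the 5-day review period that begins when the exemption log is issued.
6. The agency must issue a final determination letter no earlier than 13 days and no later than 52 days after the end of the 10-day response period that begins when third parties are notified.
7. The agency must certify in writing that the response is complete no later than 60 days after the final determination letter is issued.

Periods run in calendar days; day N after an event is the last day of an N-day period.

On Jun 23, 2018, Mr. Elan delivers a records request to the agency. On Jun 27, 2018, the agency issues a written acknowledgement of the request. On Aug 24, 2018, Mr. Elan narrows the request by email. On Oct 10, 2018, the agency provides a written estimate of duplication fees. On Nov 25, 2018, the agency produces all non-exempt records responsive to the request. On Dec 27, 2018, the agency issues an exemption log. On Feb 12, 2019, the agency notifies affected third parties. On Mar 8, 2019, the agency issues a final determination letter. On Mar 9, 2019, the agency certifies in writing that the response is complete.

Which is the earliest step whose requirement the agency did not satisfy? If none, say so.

Step 1: 37 days after Jun 23, 2018 (when the request is received) is Jul 30, 2018; Jun 27, 2018 is within that limit.
Step 2: 76 days after Jul 27, 2018 (end of the 30-day response period, which began when the acknowledgement is issued on Jun 27, 2018) is Oct 11, 2018; Oct 10, 2018 is within that limit.
Step 3: 48 days after Oct 10, 2018 (when the fee estimate is provided) is Nov 27, 2018; completed Nov 25, 2018, before the deadline.
Step 4: the earliest permitted date is 35 days after Nov 25, 2018 (when the non-exempt records are produced), i.e. Dec 30, 2018; Dec 27, 2018 is 3 days before the earliest permitted date.

Step 4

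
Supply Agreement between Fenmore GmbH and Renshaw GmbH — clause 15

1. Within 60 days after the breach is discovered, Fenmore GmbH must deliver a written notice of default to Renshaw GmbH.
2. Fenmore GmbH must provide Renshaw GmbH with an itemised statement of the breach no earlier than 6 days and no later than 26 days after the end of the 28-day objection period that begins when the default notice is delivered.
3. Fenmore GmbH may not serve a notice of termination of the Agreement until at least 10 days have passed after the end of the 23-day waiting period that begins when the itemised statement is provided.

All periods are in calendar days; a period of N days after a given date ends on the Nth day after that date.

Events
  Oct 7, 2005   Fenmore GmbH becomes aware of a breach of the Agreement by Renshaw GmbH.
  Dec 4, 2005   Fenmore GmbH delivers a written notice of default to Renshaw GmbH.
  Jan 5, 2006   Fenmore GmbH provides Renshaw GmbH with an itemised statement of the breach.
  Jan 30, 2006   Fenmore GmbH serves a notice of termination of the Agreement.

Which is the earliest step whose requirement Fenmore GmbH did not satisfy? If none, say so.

Step 2

Step 1 — counting 60 days from Oct 7, 2005 (when the breach is discovered) gives a deadline of Dec 6, 2005; Dec 4, 2005 is within that limit.
Step 2 — 6 and 26 days from Jan 1, 2006 (end of the 28-day objection period, which began when the default notice is delivered on Dec 4, 2005) are Jan 7, 2006 and Jan 27, 2006 respectively; Jan 5, 2006 is 2 days too early.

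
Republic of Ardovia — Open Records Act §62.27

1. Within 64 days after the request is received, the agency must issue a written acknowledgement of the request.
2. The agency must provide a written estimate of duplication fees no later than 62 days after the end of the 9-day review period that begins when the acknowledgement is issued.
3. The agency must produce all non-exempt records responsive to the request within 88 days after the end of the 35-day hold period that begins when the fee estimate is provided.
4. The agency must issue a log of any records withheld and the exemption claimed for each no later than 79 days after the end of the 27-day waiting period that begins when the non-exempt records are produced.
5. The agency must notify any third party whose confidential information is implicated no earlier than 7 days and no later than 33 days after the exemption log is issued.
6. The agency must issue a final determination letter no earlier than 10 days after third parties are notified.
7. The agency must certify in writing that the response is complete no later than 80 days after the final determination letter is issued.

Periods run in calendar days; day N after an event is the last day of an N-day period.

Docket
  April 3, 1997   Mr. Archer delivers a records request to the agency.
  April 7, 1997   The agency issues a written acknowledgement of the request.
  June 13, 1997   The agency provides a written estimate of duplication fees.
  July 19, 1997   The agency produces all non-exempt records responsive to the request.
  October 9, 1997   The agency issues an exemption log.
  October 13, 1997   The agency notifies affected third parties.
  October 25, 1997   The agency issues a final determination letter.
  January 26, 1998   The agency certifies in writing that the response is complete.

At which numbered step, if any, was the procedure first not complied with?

(1) due by April 3, 1997 + 64 days = June 6, 1997; completed April 7, 1997, before the deadline.
(2) due by April 16, 1997 + 62 days = June 17, 1997; completed June 13, 1997, before the deadline.
(3) due by July 18, 1997 + 88 days = October 14, 1997; done July 19, 1997 — timely.
(4) due by August 15, 1997 + 79 days = November 2, 1997; done October 9, 1997 — timely.
(5) the permitted window runs from October 9, 1997 + 7 = October 16, 1997 to October 9, 1997 + 33 = November 11, 1997; October 13, 1997 is 3 days too early.

Step 5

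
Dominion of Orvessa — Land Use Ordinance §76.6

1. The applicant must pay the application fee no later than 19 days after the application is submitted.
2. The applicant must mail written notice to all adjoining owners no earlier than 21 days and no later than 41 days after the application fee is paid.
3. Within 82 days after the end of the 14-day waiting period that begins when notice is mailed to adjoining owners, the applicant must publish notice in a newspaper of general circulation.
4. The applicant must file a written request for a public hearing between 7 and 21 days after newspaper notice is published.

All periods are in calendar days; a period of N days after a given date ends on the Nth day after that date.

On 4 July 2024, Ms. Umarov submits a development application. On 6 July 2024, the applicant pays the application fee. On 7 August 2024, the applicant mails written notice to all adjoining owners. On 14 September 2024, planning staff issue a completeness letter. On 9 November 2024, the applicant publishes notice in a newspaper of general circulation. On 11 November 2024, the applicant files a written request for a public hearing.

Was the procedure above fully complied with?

Step 1: 19 days after 4 July 2024 (when the application is submitted) is 23 July 2024; completed 6 July 2024, before the deadline.
Step 2: the window is 21–41 days after 6 July 2024 (when the application fee is paid), so 27 July 2024 through 16 August 2024; done 7 August 2024 — within the window.
Step 3: 82 days after 21 August 2024 (end of the 14-day waiting period, which began when notice is mailed to adjoining owners on 7 August 2024) is 11 November 2024; completed 9 November 2024, before the deadline.
Step 4: the window is 7–21 days after 9 November 2024 (when newspaper notice is published), so 16 November 2024 through 30 November 2024; done 11 November 2024 — 5 days before the window opened.

No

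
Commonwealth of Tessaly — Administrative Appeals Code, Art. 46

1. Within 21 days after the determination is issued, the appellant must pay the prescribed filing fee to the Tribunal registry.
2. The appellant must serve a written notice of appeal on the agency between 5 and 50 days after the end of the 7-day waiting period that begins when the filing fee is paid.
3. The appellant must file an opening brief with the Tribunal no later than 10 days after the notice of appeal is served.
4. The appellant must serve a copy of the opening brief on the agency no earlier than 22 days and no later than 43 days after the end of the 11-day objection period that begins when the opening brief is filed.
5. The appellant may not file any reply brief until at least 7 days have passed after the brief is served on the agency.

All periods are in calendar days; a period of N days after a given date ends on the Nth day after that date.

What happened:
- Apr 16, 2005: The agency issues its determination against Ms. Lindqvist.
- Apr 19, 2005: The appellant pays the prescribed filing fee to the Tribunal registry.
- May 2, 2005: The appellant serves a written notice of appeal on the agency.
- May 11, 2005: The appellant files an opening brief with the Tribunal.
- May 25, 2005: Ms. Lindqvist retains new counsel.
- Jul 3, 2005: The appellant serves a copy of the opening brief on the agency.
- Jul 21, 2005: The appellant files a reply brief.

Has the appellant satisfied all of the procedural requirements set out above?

Step 1 — counting 21 days from Apr 16, 2005 (when the determination is issued) gives a deadline of May 7, 2005; done Apr 19, 2005 — timely.
Step 2 — 5 and 50 days from Apr 26, 2005 (end of the 7-day waiting period, which began when the filing fee is paid on Apr 19, 2005) are May 1, 2005 and Jun 15, 2005 respectively; May 2, 2005 falls inside that range.
Step 3 — counting 10 days from May 2, 2005 (when the notice of appeal is served) gives a deadline of May 12, 2005; completed May 11, 2005, before the deadline.
Step 4 — 22 and 43 days from May 22, 2005 (end of the 11-day objection period, which began when the opening brief is filed on May 11, 2005) are Jun 13, 2005 and Jul 4, 2005 respectively; done Jul 3, 2005, which is between those dates.
Step 5 — must wait 7 days from Jul 3, 2005 (when the brief is served on the agency), so not before Jul 10, 2005; Jul 21, 2005 is on or after that date.

Yes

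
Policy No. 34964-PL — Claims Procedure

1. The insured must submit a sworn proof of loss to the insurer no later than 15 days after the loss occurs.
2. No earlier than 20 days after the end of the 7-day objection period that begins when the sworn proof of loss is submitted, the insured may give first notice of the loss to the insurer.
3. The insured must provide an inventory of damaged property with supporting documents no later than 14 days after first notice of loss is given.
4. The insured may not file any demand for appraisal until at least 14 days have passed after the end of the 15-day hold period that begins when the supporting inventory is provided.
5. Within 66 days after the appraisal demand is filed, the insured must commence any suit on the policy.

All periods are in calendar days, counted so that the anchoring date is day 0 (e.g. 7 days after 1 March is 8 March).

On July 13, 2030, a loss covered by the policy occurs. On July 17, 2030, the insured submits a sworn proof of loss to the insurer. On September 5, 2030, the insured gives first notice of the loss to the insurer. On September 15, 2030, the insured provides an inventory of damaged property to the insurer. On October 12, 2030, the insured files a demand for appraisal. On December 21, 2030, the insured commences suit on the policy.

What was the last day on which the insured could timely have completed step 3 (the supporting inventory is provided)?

September 19, 2030

Step 3 runs from September 5, 2030, when first notice of loss is given. 14 days after September 5, 2030 is September 19, 2030.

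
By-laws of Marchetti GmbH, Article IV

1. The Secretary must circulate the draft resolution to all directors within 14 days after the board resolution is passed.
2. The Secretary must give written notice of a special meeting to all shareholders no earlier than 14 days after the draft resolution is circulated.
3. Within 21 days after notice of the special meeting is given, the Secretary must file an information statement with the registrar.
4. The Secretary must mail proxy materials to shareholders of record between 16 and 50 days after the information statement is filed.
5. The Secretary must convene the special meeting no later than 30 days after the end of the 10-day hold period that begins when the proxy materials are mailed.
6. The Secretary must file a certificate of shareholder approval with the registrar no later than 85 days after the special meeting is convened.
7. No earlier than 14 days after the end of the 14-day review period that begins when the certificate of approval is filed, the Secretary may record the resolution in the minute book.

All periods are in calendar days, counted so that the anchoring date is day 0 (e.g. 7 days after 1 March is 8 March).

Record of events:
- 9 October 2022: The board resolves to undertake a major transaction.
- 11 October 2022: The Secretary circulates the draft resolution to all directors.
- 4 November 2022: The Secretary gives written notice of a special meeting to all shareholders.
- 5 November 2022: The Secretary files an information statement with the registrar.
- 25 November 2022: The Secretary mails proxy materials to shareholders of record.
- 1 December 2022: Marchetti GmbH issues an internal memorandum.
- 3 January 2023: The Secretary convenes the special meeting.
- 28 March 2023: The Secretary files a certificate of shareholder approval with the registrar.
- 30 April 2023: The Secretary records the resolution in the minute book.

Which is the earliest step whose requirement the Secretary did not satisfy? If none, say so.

(1) due by 9 October 2022 + 14 days = 23 October 2022; completed 11 October 2022, before the deadline.
(2) permitted from 11 October 2022 + 14 days = 25 October 2022 onward; 4 November 2022 is on or after that date.
(3) due by 4 November 2022 + 21 days = 25 November 2022; completed 5 November 2022, before the deadline.
(4) the permitted window runs from 5 November 2022 + 16 = 21 November 2022 to 5 November 2022 + 50 = 25 December 2022; done 25 November 2022 — within the window.
(5) due by 5 December 2022 + 30 days = 4 January 2023; completed 3 January 2023, before the deadline.
(6) due by 3 January 2023 + 85 days = 29 March 2023; 28 March 2023 is within that limit.
(7) permitted from 11 April 2023 + 14 days = 25 April 2023 onward; done 30 April 2023, after the minimum wait.

None — every step was satisfied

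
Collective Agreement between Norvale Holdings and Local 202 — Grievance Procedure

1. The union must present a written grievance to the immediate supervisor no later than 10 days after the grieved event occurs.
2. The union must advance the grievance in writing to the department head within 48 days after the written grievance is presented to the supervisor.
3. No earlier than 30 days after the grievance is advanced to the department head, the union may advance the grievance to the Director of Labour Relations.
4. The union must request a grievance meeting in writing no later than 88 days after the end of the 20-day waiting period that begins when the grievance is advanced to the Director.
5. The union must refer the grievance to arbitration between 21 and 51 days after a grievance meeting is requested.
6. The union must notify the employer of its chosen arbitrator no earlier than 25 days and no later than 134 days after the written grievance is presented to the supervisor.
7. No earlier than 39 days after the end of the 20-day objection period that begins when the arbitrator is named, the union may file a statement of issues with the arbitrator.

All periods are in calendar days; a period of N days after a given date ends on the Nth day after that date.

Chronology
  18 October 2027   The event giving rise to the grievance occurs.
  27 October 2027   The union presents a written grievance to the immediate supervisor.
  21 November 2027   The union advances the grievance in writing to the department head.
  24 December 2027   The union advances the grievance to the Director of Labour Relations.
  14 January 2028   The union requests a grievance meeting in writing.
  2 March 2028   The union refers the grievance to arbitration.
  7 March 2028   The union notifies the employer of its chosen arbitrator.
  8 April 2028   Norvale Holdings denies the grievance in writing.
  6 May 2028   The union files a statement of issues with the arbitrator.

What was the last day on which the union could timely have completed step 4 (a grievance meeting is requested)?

The grievance is advanced to the Director on 24 December 2027; the 20-day waiting period therefore ends 13 January 2028, and step 4 runs from that date. 88 days after 13 January 2028 is 10 April 2028.

10 April 2028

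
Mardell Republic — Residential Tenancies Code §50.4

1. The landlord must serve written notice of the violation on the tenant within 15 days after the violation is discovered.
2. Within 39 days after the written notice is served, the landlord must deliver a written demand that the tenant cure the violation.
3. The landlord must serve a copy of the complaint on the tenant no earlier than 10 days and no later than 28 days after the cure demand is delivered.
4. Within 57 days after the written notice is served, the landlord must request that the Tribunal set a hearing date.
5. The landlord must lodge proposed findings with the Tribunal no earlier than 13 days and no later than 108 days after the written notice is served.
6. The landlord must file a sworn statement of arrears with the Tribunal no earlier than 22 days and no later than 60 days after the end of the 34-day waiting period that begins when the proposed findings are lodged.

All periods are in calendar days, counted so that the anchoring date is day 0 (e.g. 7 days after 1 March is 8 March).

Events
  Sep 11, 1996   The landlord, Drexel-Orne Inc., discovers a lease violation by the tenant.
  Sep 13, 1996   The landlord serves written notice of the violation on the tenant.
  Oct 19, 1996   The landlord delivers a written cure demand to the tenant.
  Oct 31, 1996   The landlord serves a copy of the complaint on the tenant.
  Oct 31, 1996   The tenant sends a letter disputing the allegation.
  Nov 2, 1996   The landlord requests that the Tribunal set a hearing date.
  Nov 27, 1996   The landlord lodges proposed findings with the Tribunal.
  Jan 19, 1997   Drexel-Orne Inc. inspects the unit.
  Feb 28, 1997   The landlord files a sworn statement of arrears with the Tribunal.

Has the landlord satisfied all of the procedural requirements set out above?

(1) due by Sep 11, 1996 + 15 days = Sep 26, 1996; Sep 13, 1996 is within that limit.
(2) due by Sep 13, 1996 + 39 days = Oct 22, 1996; completed Oct 19, 1996, before the deadline.
(3) the permitted window runs from Oct 19, 1996 + 10 = Oct 29, 1996 to Oct 19, 1996 + 28 = Nov 16, 1996; done Oct 31, 1996, which is between those dates.
(4) due by Sep 13, 1996 + 57 days = Nov 9, 1996; completed Nov 2, 1996, before the deadline.
(5) the permitted window runs from Sep 13, 1996 + 13 = Sep 26, 1996 to Sep 13, 1996 + 108 = Dec 30, 1996; Nov 27, 1996 falls inside that range.
(6) the permitted window runs from Dec 31, 1996 + 22 = Jan 22, 1997 to Dec 31, 1996 + 60 = Mar 1, 1997; Feb 28, 1997 falls inside that range.

Yes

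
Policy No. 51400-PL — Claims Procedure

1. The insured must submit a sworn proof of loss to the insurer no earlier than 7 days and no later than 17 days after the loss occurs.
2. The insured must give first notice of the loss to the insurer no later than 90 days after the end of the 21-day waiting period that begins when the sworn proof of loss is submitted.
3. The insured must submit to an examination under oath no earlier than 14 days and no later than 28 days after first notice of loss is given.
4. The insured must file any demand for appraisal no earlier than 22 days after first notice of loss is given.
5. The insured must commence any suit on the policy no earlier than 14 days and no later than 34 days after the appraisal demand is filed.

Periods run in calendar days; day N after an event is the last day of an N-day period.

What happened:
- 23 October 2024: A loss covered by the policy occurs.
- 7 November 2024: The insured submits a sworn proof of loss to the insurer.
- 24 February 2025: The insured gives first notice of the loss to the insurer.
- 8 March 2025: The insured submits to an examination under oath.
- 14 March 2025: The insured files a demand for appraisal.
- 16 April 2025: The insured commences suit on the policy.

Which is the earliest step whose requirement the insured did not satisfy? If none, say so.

Step 3

Step 1: the window is 7–17 days after 23 October 2024 (when the loss occurs), so 30 October 2024 through 9 November 2024; done 7 November 2024 — within the window.
Step 2: 90 days after 28 November 2024 (end of the 21-day waiting period, which began when the sworn proof of loss is submitted on 7 November 2024) is 26 February 2025; completed 24 February 2025, before the deadline.
Step 3: the window is 14–28 days after 24 February 2025 (when first notice of loss is given), so 10 March 2025 through 24 March 2025; done 8 March 2025 — 2 days before the window opened.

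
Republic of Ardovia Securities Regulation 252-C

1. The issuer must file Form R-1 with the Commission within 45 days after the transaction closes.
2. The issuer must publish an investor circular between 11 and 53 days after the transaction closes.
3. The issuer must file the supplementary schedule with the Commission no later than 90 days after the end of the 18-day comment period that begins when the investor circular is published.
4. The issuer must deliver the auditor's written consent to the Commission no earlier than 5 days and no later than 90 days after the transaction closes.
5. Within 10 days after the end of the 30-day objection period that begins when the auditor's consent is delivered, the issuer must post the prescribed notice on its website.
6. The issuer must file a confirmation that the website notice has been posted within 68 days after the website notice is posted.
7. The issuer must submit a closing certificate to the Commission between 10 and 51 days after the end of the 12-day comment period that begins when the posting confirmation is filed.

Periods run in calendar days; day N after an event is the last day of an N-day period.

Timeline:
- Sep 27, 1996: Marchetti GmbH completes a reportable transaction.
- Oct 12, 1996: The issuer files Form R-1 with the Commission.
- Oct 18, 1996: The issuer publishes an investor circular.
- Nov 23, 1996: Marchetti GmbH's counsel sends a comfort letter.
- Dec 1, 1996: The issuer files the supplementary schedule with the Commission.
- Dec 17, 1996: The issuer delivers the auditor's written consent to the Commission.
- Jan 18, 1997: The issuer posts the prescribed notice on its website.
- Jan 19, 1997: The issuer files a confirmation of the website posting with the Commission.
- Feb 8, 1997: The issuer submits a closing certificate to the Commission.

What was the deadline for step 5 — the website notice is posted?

The auditor's consent is delivered on Dec 17, 1996; the 30-day objection period therefore ends Jan 16, 1997, and step 5 runs from that date. 10 days after Jan 16, 1997 is Jan 26, 1997.

Jan 26, 1997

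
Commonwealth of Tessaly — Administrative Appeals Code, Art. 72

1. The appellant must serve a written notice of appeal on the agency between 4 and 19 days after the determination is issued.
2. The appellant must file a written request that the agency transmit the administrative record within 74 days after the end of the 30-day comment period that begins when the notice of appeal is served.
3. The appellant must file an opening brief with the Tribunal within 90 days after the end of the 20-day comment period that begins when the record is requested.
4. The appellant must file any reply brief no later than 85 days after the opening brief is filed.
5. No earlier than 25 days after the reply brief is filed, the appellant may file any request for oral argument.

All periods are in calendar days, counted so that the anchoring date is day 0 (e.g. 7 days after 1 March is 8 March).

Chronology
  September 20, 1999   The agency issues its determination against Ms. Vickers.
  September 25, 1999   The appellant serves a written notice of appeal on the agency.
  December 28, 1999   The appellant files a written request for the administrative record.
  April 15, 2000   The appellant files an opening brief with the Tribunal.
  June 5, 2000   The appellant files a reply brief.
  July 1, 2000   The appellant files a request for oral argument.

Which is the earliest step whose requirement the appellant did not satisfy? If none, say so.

None — every step was satisfied

(1) the permitted window runs from September 20, 1999 + 4 = September 24, 1999 to September 20, 1999 + 19 = October 9, 1999; done September 25, 1999 — within the window.
(2) due by October 25, 1999 + 74 days = January 7, 2000; December 28, 1999 is within that limit.
(3) due by January 17, 2000 + 90 days = April 16, 2000; done April 15, 2000 — timely.
(4) due by April 15, 2000 + 85 days = July 9, 2000; completed June 5, 2000, before the deadline.
(5) permitted from June 5, 2000 + 25 days = June 30, 2000 onward; done July 1, 2000, after the minimum wait.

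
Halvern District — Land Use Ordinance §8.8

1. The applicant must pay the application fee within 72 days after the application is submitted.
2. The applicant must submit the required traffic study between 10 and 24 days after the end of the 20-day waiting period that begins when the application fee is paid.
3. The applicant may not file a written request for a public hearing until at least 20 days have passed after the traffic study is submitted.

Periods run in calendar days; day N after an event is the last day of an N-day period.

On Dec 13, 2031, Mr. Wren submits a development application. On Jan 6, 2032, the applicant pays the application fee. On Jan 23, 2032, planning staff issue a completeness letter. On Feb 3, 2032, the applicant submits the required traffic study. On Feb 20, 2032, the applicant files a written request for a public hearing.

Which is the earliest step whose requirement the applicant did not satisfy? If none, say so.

Step 1 — counting 72 days from Dec 13, 2031 (when the application is submitted) gives a deadline of Feb 23, 2032; Jan 6, 2032 is within that limit.
Step 2 — 10 and 24 days from Jan 26, 2032 (end of the 20-day waiting period, which began when the application fee is paid on Jan 6, 2032) are Feb 5, 2032 and Feb 19, 2032 respectively; Feb 3, 2032 is 2 days too early.

Step 2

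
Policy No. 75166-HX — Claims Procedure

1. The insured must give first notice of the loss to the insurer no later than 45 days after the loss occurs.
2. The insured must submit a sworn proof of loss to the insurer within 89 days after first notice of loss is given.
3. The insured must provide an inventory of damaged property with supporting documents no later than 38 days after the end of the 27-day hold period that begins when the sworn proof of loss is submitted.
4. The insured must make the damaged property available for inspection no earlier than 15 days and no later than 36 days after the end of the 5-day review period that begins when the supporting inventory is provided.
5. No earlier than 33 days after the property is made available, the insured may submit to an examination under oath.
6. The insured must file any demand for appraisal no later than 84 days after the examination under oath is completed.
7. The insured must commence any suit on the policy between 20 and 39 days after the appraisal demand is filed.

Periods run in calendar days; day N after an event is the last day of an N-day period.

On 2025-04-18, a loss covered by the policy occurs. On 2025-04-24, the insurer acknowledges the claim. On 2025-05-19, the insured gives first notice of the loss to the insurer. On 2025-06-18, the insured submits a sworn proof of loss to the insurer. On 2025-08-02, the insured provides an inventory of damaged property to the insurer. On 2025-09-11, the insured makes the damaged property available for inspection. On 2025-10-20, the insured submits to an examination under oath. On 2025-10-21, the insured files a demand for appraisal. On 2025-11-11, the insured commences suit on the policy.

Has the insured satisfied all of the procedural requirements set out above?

Yes

(1) due by 2025-04-18 + 45 days = 2025-06-02; completed 2025-05-19, before the deadline.
(2) due by 2025-05-19 + 89 days = 2025-08-16; completed 2025-06-18, before the deadline.
(3) due by 2025-07-15 + 38 days = 2025-08-22; 2025-08-02 is within that limit.
(4) the permitted window runs from 2025-08-07 + 15 = 2025-08-22 to 2025-08-07 + 36 = 2025-09-12; done 2025-09-11 — within the window.
(5) permitted from 2025-09-11 + 33 days = 2025-10-14 onward; done 2025-10-20, after the minimum wait.
(6) due by 2025-10-20 + 84 days = 2026-01-12; completed 2025-10-21, before the deadline.
(7) the permitted window runs from 2025-10-21 + 20 = 2025-11-10 to 2025-10-21 + 39 = 2025-11-29; 2025-11-11 falls inside that range.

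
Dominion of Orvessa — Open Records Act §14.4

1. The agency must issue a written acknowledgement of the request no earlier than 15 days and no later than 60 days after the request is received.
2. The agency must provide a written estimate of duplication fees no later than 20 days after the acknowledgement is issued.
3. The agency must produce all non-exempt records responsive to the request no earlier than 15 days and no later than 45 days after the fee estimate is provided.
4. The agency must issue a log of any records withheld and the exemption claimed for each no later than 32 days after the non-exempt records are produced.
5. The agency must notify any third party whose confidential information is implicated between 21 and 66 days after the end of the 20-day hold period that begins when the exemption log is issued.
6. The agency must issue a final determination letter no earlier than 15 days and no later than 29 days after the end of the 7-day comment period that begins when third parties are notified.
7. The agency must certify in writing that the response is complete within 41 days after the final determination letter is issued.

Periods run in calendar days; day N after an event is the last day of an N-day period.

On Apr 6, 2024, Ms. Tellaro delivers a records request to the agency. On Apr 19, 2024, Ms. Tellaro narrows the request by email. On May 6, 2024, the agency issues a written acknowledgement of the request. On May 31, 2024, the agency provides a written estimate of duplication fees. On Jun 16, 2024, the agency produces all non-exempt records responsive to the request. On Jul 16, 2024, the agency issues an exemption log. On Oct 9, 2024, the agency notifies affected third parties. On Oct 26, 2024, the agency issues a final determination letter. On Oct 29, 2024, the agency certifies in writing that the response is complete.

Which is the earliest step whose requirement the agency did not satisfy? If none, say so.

Step 2

Step 1 — 15 and 60 days from Apr 6, 2024 (when the request is received) are Apr 21, 2024 and Jun 5, 2024 respectively; May 6, 2024 falls inside that range.
Step 2 — counting 20 days from May 6, 2024 (when the acknowledgement is issued) gives a deadline of May 26, 2024; not done until May 31, 2024, 5 days after the deadline.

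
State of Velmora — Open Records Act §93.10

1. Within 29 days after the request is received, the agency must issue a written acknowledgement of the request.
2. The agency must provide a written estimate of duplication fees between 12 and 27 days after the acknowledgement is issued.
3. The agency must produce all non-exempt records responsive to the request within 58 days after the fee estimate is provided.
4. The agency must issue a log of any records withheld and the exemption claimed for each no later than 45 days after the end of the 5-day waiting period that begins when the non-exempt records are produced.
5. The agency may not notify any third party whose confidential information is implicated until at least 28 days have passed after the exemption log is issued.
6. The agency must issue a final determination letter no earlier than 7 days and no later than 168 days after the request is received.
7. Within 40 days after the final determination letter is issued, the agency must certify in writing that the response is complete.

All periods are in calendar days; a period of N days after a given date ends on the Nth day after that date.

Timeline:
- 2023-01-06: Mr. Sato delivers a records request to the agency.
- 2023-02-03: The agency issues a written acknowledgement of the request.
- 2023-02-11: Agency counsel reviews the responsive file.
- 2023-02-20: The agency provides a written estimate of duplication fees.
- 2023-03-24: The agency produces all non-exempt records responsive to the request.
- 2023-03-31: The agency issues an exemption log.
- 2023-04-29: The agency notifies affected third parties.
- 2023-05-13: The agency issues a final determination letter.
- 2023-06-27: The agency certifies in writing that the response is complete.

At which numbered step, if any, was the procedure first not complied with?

Step 7

(1) due by 2023-01-06 + 29 days = 2023-02-04; done 2023-02-03 — timely.
(2) the permitted window runs from 2023-02-03 + 12 = 2023-02-15 to 2023-02-03 + 27 = 2023-03-02; 2023-02-20 falls inside that range.
(3) due by 2023-02-20 + 58 days = 2023-04-19; completed 2023-03-24, before the deadline.
(4) due by 2023-03-29 + 45 days = 2023-05-13; 2023-03-31 is within that limit.
(5) permitted from 2023-03-31 + 28 days = 2023-04-28 onward; done 2023-04-29, after the minimum wait.
(6) the permitted window runs from 2023-01-06 + 7 = 2023-01-13 to 2023-01-06 + 168 = 2023-06-23; done 2023-05-13 — within the window.
(7) due by 2023-05-13 + 40 days = 2023-06-22; not done until 2023-06-27, 5 days after the deadline.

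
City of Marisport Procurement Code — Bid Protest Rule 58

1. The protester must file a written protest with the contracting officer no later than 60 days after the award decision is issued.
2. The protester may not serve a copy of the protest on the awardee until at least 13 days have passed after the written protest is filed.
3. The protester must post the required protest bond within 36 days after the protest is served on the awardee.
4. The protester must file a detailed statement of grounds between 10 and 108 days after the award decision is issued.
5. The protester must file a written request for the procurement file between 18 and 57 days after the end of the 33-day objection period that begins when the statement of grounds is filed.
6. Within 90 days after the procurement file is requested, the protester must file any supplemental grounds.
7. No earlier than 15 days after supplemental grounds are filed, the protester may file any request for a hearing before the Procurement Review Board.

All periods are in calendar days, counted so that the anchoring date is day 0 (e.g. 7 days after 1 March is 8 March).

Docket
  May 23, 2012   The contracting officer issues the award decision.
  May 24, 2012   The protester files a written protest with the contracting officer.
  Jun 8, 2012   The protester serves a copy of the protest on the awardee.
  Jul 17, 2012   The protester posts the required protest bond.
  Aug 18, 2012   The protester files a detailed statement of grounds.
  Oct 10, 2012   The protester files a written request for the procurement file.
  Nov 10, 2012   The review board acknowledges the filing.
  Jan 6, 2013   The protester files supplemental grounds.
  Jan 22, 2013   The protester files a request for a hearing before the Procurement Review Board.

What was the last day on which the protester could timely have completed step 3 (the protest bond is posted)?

Step 3 runs from Jun 8, 2012, when the protest is served on the awardee. 36 days after Jun 8, 2012 is Jul 14, 2012.

Jul 14, 2012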